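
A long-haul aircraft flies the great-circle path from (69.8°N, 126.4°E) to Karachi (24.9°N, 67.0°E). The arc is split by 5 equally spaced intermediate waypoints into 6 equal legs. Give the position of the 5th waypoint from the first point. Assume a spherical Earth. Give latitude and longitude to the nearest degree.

The haversine formula gives a central angle δ ≈ 0.983 rad (56.3°) between the endpoints.
Interpolate at f = 5/6 with slerp weights a = sin((1−f)δ)/sin δ ≈ 0.196, b = sin(fδ)/sin δ ≈ 0.878.
p = a·p₁ + b·p₂ ≈ (0.271, 0.787, 0.554); φ = arcsin(p_z) ≈ 33.61°, λ = atan2(p_y, p_x) ≈ 71.01°.

≈ (34°N, 71°E)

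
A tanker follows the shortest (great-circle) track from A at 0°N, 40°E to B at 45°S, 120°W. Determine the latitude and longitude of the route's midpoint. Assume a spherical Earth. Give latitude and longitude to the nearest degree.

≈ 60°S, 4°E

The haversine formula gives a central angle δ ≈ 2.298 rad (131.6°) between the endpoints.
Interpolate at f = 1/2 with slerp weights a = sin((1−f)δ)/sin δ ≈ 1.221, b = sin(fδ)/sin δ ≈ 1.221.
p = a·p₁ + b·p₂ ≈ (0.504, 0.037, -0.863); φ = arcsin(p_z) ≈ -59.68°, λ = atan2(p_y, p_x) ≈ 4.22°.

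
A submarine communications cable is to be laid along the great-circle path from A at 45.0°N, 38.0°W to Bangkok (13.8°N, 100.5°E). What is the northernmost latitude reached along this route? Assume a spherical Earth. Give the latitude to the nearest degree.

The great circle lies in the plane with unit normal n̂ = (p₁ × p₂)/|p₁ × p₂|.
Here n̂_z ≈ +0.485; the vertex latitude is φ_max = arccos|n̂_z| ≈ 61.0°.

≈ 61°N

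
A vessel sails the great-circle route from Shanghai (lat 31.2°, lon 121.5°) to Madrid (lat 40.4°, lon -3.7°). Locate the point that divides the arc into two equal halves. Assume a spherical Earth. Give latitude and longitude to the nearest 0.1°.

≈ lat 57.3°, lon 65.3°

From cos δ = sin φ₁ sin φ₂ + cos φ₁ cos φ₂ cos Δλ, the central angle is δ ≈ 1.611 rad (92.3°).
Interpolate at f = 1/2 with slerp weights a = sin((1−f)δ)/sin δ ≈ 0.722, b = sin(fδ)/sin δ ≈ 0.722.
p = a·p₁ + b·p₂ ≈ (0.226, 0.491, 0.841); φ = arcsin(p_z) ≈ 57.30°, λ = atan2(p_y, p_x) ≈ 65.29°.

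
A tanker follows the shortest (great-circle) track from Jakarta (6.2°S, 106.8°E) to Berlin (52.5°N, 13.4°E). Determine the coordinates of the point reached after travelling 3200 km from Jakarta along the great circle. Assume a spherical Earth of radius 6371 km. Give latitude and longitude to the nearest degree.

≈ 16°N, 89°E

Convert each endpoint to a unit vector on the sphere (x = cos φ cos λ, y = cos φ sin λ, z = sin φ).
The central angle between the endpoints is δ = arccos(p₁·p₂) ≈ 1.693 rad (97.0°). The total great-circle distance is δ·R ≈ 1.693 × 6371 ≈ 10784 km, so the target fraction is f = 3200/10784 ≈ 0.297.
Interpolate at f ≈ 0.297 with slerp weights a = sin((1−f)δ)/sin δ ≈ 0.935, b = sin(fδ)/sin δ ≈ 0.485.
p = a·p₁ + b·p₂ ≈ (0.018, 0.959, 0.284); φ = arcsin(p_z) ≈ 16.48°, λ = atan2(p_y, p_x) ≈ 88.90°.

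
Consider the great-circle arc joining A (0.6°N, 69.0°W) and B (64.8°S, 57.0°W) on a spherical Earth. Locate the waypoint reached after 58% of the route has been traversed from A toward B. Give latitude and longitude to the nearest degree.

≈ (37°S, 65°W)

The haversine formula gives a central angle δ ≈ 1.152 rad (66.0°) between the endpoints.
Interpolate at f = 0.58 with slerp weights a = sin((1−f)δ)/sin δ ≈ 0.509, b = sin(fδ)/sin δ ≈ 0.678.
p = a·p₁ + b·p₂ ≈ (0.340, -0.717, -0.608); φ = arcsin(p_z) ≈ -37.46°, λ = atan2(p_y, p_x) ≈ -64.66°.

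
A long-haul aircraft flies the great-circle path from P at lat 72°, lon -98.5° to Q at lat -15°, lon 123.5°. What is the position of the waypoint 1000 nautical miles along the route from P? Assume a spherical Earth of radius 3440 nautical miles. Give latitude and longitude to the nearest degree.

≈ lat 76°, lon -161°

From cos δ = sin φ₁ sin φ₂ + cos φ₁ cos φ₂ cos Δλ, the central angle is δ ≈ 2.058 rad (117.9°). The total great-circle distance is δ·R ≈ 2.058 × 3440 ≈ 7079 nmi, so the target fraction is f = 1000/7079 ≈ 0.141.
Interpolate at f ≈ 0.141 with slerp weights a = sin((1−f)δ)/sin δ ≈ 1.110, b = sin(fδ)/sin δ ≈ 0.324.
p = a·p₁ + b·p₂ ≈ (-0.224, -0.078, 0.972); φ = arcsin(p_z) ≈ 76.30°, λ = atan2(p_y, p_x) ≈ -160.78°.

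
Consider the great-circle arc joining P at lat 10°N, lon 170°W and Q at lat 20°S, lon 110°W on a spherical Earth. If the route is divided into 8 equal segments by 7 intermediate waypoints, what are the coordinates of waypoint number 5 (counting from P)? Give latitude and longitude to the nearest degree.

Write both endpoints as unit vectors p₁, p₂ with components (cos φ cos λ, cos φ sin λ, sin φ).
The central angle between the endpoints is δ = arccos(p₁·p₂) ≈ 1.156 rad (66.2°).
Interpolate at f = 5/8 with slerp weights a = sin((1−f)δ)/sin δ ≈ 0.459, b = sin(fδ)/sin δ ≈ 0.722.
p = a·p₁ + b·p₂ ≈ (-0.677, -0.716, -0.167); φ = arcsin(p_z) ≈ -9.64°, λ = atan2(p_y, p_x) ≈ -133.39°.

≈ lat 10°S, lon 133°W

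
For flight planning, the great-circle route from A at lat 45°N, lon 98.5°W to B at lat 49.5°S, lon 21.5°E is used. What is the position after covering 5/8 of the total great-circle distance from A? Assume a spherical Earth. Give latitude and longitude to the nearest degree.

Convert each endpoint to a unit vector on the sphere (x = cos φ cos λ, y = cos φ sin λ, z = sin φ).
The central angle between the endpoints is δ = arccos(p₁·p₂) ≈ 2.445 rad (140.1°).
Interpolate at f = 5/8 with slerp weights a = sin((1−f)δ)/sin δ ≈ 1.238, b = sin(fδ)/sin δ ≈ 1.558.
p = a·p₁ + b·p₂ ≈ (0.812, -0.495, -0.309); φ = arcsin(p_z) ≈ -18.02°, λ = atan2(p_y, p_x) ≈ -31.36°.

≈ lat 18°S, lon 31°W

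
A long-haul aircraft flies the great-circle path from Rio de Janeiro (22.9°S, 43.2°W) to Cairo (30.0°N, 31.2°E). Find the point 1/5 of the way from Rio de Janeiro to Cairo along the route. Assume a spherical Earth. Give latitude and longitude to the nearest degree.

≈ 12°S, 28°W

Convert each endpoint to a unit vector on the sphere (x = cos φ cos λ, y = cos φ sin λ, z = sin φ).
The central angle between the endpoints is δ = arccos(p₁·p₂) ≈ 1.551 rad (88.9°).
Interpolate at f = 1/5 with slerp weights a = sin((1−f)δ)/sin δ ≈ 0.946, b = sin(fδ)/sin δ ≈ 0.305.
p = a·p₁ + b·p₂ ≈ (0.862, -0.460, -0.216); φ = arcsin(p_z) ≈ -12.45°, λ = atan2(p_y, p_x) ≈ -28.08°.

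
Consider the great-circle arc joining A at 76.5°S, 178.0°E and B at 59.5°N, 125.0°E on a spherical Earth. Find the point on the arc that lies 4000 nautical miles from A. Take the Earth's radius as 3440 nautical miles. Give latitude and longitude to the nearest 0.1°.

≈ 12.7°S, 141.6°E

Write both endpoints as unit vectors p₁, p₂ with components (cos φ cos λ, cos φ sin λ, sin φ).
The central angle between the endpoints is δ = arccos(p₁·p₂) ≈ 2.444 rad (140.0°). The total great-circle distance is δ·R ≈ 2.444 × 3440 ≈ 8408 nmi, so the target fraction is f = 4000/8408 ≈ 0.476.
Interpolate at f ≈ 0.476 with slerp weights a = sin((1−f)δ)/sin δ ≈ 1.492, b = sin(fδ)/sin δ ≈ 1.429.
p = a·p₁ + b·p₂ ≈ (-0.764, 0.606, -0.220); φ = arcsin(p_z) ≈ -12.69°, λ = atan2(p_y, p_x) ≈ 141.57°.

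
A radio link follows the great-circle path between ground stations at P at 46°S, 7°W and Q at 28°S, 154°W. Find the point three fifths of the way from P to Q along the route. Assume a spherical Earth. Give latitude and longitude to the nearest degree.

Write both endpoints as unit vectors p₁, p₂ with components (cos φ cos λ, cos φ sin λ, sin φ).
The central angle between the endpoints is δ = arccos(p₁·p₂) ≈ 1.748 rad (100.2°).
Interpolate at f = 3/5 with slerp weights a = sin((1−f)δ)/sin δ ≈ 0.654, b = sin(fδ)/sin δ ≈ 0.881.
p = a·p₁ + b·p₂ ≈ (-0.248, -0.396, -0.884); φ = arcsin(p_z) ≈ -62.13°, λ = atan2(p_y, p_x) ≈ -122.04°.

≈ 62°S, 122°W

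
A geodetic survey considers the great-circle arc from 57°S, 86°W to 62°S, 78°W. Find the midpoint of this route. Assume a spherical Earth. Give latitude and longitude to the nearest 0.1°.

Write both endpoints as unit vectors p₁, p₂ with components (cos φ cos λ, cos φ sin λ, sin φ).
The central angle between the endpoints is δ = arccos(p₁·p₂) ≈ 0.112 rad (6.4°).
Interpolate at f = 1/2 with slerp weights a = sin((1−f)δ)/sin δ ≈ 0.501, b = sin(fδ)/sin δ ≈ 0.501.
p = a·p₁ + b·p₂ ≈ (0.068, -0.502, -0.862); φ = arcsin(p_z) ≈ -59.56°, λ = atan2(p_y, p_x) ≈ -82.30°.

≈ 59.6°S, 82.3°W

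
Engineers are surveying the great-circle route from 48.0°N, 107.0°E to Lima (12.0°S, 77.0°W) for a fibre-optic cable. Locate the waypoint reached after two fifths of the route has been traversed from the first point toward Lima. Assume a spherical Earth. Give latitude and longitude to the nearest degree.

Write both endpoints as unit vectors p₁, p₂ with components (cos φ cos λ, cos φ sin λ, sin φ).
The central angle between the endpoints is δ = arccos(p₁·p₂) ≈ 2.511 rad (143.8°).
Interpolate at f = 2/5 with slerp weights a = sin((1−f)δ)/sin δ ≈ 1.691, b = sin(fδ)/sin δ ≈ 1.430.
p = a·p₁ + b·p₂ ≈ (-0.016, -0.281, 0.960); φ = arcsin(p_z) ≈ 73.67°, λ = atan2(p_y, p_x) ≈ -93.31°.

≈ 74°N, 93°W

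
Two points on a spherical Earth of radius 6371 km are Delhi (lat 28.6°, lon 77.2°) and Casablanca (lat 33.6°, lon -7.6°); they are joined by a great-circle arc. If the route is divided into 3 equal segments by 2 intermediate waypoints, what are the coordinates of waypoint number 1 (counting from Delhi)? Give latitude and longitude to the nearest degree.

≈ lat 37°, lon 51°

Convert each endpoint to a unit vector on the sphere (x = cos φ cos λ, y = cos φ sin λ, z = sin φ).
The central angle between the endpoints is δ = arccos(p₁·p₂) ≈ 1.233 rad (70.7°).
Interpolate at f = 1/3 with slerp weights a = sin((1−f)δ)/sin δ ≈ 0.776, b = sin(fδ)/sin δ ≈ 0.423.
p = a·p₁ + b·p₂ ≈ (0.501, 0.618, 0.606); φ = arcsin(p_z) ≈ 37.30°, λ = atan2(p_y, p_x) ≈ 50.99°.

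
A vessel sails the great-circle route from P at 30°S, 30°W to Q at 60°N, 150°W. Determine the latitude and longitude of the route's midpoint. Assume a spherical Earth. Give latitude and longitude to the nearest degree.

From cos δ = sin φ₁ sin φ₂ + cos φ₁ cos φ₂ cos Δλ, the central angle is δ ≈ 2.278 rad (130.5°).
Interpolate at f = 1/2 with slerp weights a = sin((1−f)δ)/sin δ ≈ 1.194, b = sin(fδ)/sin δ ≈ 1.194.
p = a·p₁ + b·p₂ ≈ (0.379, -0.816, 0.437); φ = arcsin(p_z) ≈ 25.92°, λ = atan2(p_y, p_x) ≈ -65.10°.

≈ 26°N, 65°W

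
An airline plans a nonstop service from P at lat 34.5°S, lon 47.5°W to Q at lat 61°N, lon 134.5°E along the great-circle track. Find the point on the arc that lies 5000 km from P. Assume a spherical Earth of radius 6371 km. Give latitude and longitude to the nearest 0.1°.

Write both endpoints as unit vectors p₁, p₂ with components (cos φ cos λ, cos φ sin λ, sin φ).
The central angle between the endpoints is δ = arccos(p₁·p₂) ≈ 2.679 rad (153.5°). The total great-circle distance is δ·R ≈ 2.679 × 6371 ≈ 17065 km, so the target fraction is f = 5000/17065 ≈ 0.293.
Interpolate at f ≈ 0.293 with slerp weights a = sin((1−f)δ)/sin δ ≈ 2.123, b = sin(fδ)/sin δ ≈ 1.582.
p = a·p₁ + b·p₂ ≈ (0.644, -0.743, 0.181); φ = arcsin(p_z) ≈ 10.44°, λ = atan2(p_y, p_x) ≈ -49.06°.

≈ lat 10.4°N, lon 49.1°W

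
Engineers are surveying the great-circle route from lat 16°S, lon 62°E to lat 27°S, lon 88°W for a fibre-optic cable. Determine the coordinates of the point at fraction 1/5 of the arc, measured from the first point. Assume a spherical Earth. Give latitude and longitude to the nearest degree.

≈ lat 36°S, lon 44°E

Convert each endpoint to a unit vector on the sphere (x = cos φ cos λ, y = cos φ sin λ, z = sin φ).
The central angle between the endpoints is δ = arccos(p₁·p₂) ≈ 2.235 rad (128.1°).
Interpolate at f = 1/5 with slerp weights a = sin((1−f)δ)/sin δ ≈ 1.240, b = sin(fδ)/sin δ ≈ 0.549.
p = a·p₁ + b·p₂ ≈ (0.577, 0.564, -0.591); φ = arcsin(p_z) ≈ -36.24°, λ = atan2(p_y, p_x) ≈ 44.34°.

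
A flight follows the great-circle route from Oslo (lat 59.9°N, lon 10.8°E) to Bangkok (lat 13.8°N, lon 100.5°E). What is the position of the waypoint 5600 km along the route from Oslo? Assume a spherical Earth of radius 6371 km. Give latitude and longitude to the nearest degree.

From cos δ = sin φ₁ sin φ₂ + cos φ₁ cos φ₂ cos Δλ, the central angle is δ ≈ 1.360 rad (77.9°). The total great-circle distance is δ·R ≈ 1.360 × 6371 ≈ 8667 km, so the target fraction is f = 5600/8667 ≈ 0.646.
Interpolate at f ≈ 0.646 with slerp weights a = sin((1−f)δ)/sin δ ≈ 0.473, b = sin(fδ)/sin δ ≈ 0.787.
p = a·p₁ + b·p₂ ≈ (0.094, 0.796, 0.597); φ = arcsin(p_z) ≈ 36.69°, λ = atan2(p_y, p_x) ≈ 83.28°.

≈ lat 37°N, lon 83°E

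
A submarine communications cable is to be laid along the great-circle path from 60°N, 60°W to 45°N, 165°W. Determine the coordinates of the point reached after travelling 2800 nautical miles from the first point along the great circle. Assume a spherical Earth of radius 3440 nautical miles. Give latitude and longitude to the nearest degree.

The haversine formula gives a central angle δ ≈ 1.023 rad (58.6°) between the endpoints. The total great-circle distance is δ·R ≈ 1.023 × 3440 ≈ 3519 nmi, so the target fraction is f = 2800/3519 ≈ 0.796.
Interpolate at f ≈ 0.796 with slerp weights a = sin((1−f)δ)/sin δ ≈ 0.243, b = sin(fδ)/sin δ ≈ 0.852.
p = a·p₁ + b·p₂ ≈ (-0.521, -0.261, 0.813); φ = arcsin(p_z) ≈ 54.36°, λ = atan2(p_y, p_x) ≈ -153.38°.

≈ 54°N, 153°W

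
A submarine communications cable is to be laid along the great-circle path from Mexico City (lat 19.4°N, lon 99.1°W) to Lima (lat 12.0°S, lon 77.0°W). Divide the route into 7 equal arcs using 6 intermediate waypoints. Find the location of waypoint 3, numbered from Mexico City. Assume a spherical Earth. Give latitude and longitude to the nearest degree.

≈ lat 6°N, lon 89°W

Convert each endpoint to a unit vector on the sphere (x = cos φ cos λ, y = cos φ sin λ, z = sin φ).
The central angle between the endpoints is δ = arccos(p₁·p₂) ≈ 0.667 rad (38.2°).
Interpolate at f = 3/7 with slerp weights a = sin((1−f)δ)/sin δ ≈ 0.601, b = sin(fδ)/sin δ ≈ 0.456.
p = a·p₁ + b·p₂ ≈ (0.011, -0.994, 0.105); φ = arcsin(p_z) ≈ 6.02°, λ = atan2(p_y, p_x) ≈ -89.39°.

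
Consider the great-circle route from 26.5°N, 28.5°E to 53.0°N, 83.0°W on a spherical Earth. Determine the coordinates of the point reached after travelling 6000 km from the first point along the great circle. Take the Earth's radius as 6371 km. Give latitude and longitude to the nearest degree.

From cos δ = sin φ₁ sin φ₂ + cos φ₁ cos φ₂ cos Δλ, the central angle is δ ≈ 1.411 rad (80.9°). The total great-circle distance is δ·R ≈ 1.411 × 6371 ≈ 8991 km, so the target fraction is f = 6000/8991 ≈ 0.667.
Interpolate at f ≈ 0.667 with slerp weights a = sin((1−f)δ)/sin δ ≈ 0.458, b = sin(fδ)/sin δ ≈ 0.819.
p = a·p₁ + b·p₂ ≈ (0.420, -0.294, 0.859); φ = arcsin(p_z) ≈ 59.15°, λ = atan2(p_y, p_x) ≈ -34.93°.

≈ 59°N, 35°W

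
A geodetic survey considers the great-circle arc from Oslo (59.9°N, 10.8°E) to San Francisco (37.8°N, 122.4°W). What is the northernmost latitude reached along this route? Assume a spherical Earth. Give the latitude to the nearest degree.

The great circle lies in the plane with unit normal n̂ = (p₁ × p₂)/|p₁ × p₂|.
Here n̂_z ≈ -0.299; the vertex latitude is φ_max = arccos|n̂_z| ≈ 72.6°.

≈ 73°N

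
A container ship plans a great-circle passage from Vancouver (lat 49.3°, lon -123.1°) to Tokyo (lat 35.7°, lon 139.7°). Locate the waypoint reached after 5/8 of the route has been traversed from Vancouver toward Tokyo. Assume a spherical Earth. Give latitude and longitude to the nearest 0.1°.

Write both endpoints as unit vectors p₁, p₂ with components (cos φ cos λ, cos φ sin λ, sin φ).
The central angle between the endpoints is δ = arccos(p₁·p₂) ≈ 1.185 rad (67.9°).
Interpolate at f = 5/8 with slerp weights a = sin((1−f)δ)/sin δ ≈ 0.464, b = sin(fδ)/sin δ ≈ 0.728.
p = a·p₁ + b·p₂ ≈ (-0.616, 0.129, 0.777); φ = arcsin(p_z) ≈ 50.97°, λ = atan2(p_y, p_x) ≈ 168.17°.

≈ lat 51.0°, lon 168.2°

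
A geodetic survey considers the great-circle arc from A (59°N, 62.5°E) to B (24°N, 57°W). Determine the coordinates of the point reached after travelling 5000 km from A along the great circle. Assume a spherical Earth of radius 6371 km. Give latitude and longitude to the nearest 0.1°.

Convert each endpoint to a unit vector on the sphere (x = cos φ cos λ, y = cos φ sin λ, z = sin φ).
The central angle between the endpoints is δ = arccos(p₁·p₂) ≈ 1.454 rad (83.3°). The total great-circle distance is δ·R ≈ 1.454 × 6371 ≈ 9261 km, so the target fraction is f = 5000/9261 ≈ 0.540.
Interpolate at f ≈ 0.540 with slerp weights a = sin((1−f)δ)/sin δ ≈ 0.624, b = sin(fδ)/sin δ ≈ 0.712.
p = a·p₁ + b·p₂ ≈ (0.503, -0.260, 0.825); φ = arcsin(p_z) ≈ 55.54°, λ = atan2(p_y, p_x) ≈ -27.35°.

≈ (55.5°N, 27.4°W)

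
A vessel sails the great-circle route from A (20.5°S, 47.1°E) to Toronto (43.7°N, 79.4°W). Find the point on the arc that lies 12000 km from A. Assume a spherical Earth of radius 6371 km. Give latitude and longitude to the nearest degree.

≈ (43°N, 49°W)

Convert each endpoint to a unit vector on the sphere (x = cos φ cos λ, y = cos φ sin λ, z = sin φ).
The central angle between the endpoints is δ = arccos(p₁·p₂) ≈ 2.272 rad (130.1°). The total great-circle distance is δ·R ≈ 2.272 × 6371 ≈ 14472 km, so the target fraction is f = 12000/14472 ≈ 0.829.
Interpolate at f ≈ 0.829 with slerp weights a = sin((1−f)δ)/sin δ ≈ 0.495, b = sin(fδ)/sin δ ≈ 1.245.
p = a·p₁ + b·p₂ ≈ (0.481, -0.545, 0.687); φ = arcsin(p_z) ≈ 43.37°, λ = atan2(p_y, p_x) ≈ -48.56°.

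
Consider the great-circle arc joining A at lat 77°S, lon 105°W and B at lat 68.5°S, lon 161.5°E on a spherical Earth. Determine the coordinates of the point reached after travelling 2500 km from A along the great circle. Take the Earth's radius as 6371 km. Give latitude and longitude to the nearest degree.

≈ lat 71°S, lon 167°E

Convert each endpoint to a unit vector on the sphere (x = cos φ cos λ, y = cos φ sin λ, z = sin φ).
The central angle between the endpoints is δ = arccos(p₁·p₂) ≈ 0.447 rad (25.6°). The total great-circle distance is δ·R ≈ 0.447 × 6371 ≈ 2851 km, so the target fraction is f = 2500/2851 ≈ 0.877.
Interpolate at f ≈ 0.877 with slerp weights a = sin((1−f)δ)/sin δ ≈ 0.127, b = sin(fδ)/sin δ ≈ 0.884.
p = a·p₁ + b·p₂ ≈ (-0.315, 0.075, -0.946); φ = arcsin(p_z) ≈ -71.13°, λ = atan2(p_y, p_x) ≈ 166.57°.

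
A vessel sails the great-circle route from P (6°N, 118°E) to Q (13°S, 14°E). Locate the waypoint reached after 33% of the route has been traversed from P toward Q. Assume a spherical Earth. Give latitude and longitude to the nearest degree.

Convert each endpoint to a unit vector on the sphere (x = cos φ cos λ, y = cos φ sin λ, z = sin φ).
The central angle between the endpoints is δ = arccos(p₁·p₂) ≈ 1.832 rad (104.9°).
Interpolate at f = 0.33 with slerp weights a = sin((1−f)δ)/sin δ ≈ 0.975, b = sin(fδ)/sin δ ≈ 0.588.
p = a·p₁ + b·p₂ ≈ (0.101, 0.994, -0.030); φ = arcsin(p_z) ≈ -1.75°, λ = atan2(p_y, p_x) ≈ 84.19°.

≈ (2°S, 84°E)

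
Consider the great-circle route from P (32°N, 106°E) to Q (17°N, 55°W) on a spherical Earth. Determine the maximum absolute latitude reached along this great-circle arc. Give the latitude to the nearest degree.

≈ 70°N

The great circle lies in the plane with unit normal n̂ = (p₁ × p₂)/|p₁ × p₂|.
Here n̂_z ≈ -0.334; the vertex latitude is φ_max = arccos|n̂_z| ≈ 70.5°.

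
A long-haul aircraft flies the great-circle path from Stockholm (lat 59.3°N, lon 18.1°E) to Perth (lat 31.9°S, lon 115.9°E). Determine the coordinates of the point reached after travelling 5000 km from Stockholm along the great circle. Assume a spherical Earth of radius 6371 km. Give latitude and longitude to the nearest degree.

≈ lat 32°N, lon 73°E

Convert each endpoint to a unit vector on the sphere (x = cos φ cos λ, y = cos φ sin λ, z = sin φ).
The central angle between the endpoints is δ = arccos(p₁·p₂) ≈ 2.110 rad (120.9°). The total great-circle distance is δ·R ≈ 2.110 × 6371 ≈ 13441 km, so the target fraction is f = 5000/13441 ≈ 0.372.
Interpolate at f ≈ 0.372 with slerp weights a = sin((1−f)δ)/sin δ ≈ 1.130, b = sin(fδ)/sin δ ≈ 0.823.
p = a·p₁ + b·p₂ ≈ (0.243, 0.808, 0.537); φ = arcsin(p_z) ≈ 32.45°, λ = atan2(p_y, p_x) ≈ 73.26°.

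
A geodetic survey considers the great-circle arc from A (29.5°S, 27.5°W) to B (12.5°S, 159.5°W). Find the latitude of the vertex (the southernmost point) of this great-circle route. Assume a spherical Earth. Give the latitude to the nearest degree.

≈ 45°S

The great circle lies in the plane with unit normal n̂ = (p₁ × p₂)/|p₁ × p₂|.
Here n̂_z ≈ -0.712; the vertex latitude is φ_max = arccos|n̂_z| ≈ 44.6°.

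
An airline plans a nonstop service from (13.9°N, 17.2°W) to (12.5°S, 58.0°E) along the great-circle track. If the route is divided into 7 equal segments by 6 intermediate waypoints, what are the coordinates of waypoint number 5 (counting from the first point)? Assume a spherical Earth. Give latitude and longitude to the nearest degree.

≈ (5°S, 36°E)

Write both endpoints as unit vectors p₁, p₂ with components (cos φ cos λ, cos φ sin λ, sin φ).
The central angle between the endpoints is δ = arccos(p₁·p₂) ≈ 1.380 rad (79.0°).
Interpolate at f = 5/7 with slerp weights a = sin((1−f)δ)/sin δ ≈ 0.391, b = sin(fδ)/sin δ ≈ 0.849.
p = a·p₁ + b·p₂ ≈ (0.802, 0.591, -0.090); φ = arcsin(p_z) ≈ -5.15°, λ = atan2(p_y, p_x) ≈ 36.37°.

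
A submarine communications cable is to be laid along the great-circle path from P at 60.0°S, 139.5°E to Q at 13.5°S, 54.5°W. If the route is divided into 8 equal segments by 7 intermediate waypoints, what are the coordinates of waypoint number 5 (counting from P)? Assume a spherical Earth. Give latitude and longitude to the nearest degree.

≈ 53°S, 62°W

Write both endpoints as unit vectors p₁, p₂ with components (cos φ cos λ, cos φ sin λ, sin φ).
The central angle between the endpoints is δ = arccos(p₁·p₂) ≈ 1.844 rad (105.6°).
Interpolate at f = 5/8 with slerp weights a = sin((1−f)δ)/sin δ ≈ 0.662, b = sin(fδ)/sin δ ≈ 0.949.
p = a·p₁ + b·p₂ ≈ (0.284, -0.536, -0.795); φ = arcsin(p_z) ≈ -52.65°, λ = atan2(p_y, p_x) ≈ -62.09°.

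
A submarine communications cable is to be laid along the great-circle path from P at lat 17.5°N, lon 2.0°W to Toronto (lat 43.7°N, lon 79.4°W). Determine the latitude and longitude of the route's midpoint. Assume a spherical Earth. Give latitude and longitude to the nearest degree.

Write both endpoints as unit vectors p₁, p₂ with components (cos φ cos λ, cos φ sin λ, sin φ).
The central angle between the endpoints is δ = arccos(p₁·p₂) ≈ 1.204 rad (69.0°).
Interpolate at f = 1/2 with slerp weights a = sin((1−f)δ)/sin δ ≈ 0.607, b = sin(fδ)/sin δ ≈ 0.607.
p = a·p₁ + b·p₂ ≈ (0.659, -0.451, 0.602); φ = arcsin(p_z) ≈ 36.99°, λ = atan2(p_y, p_x) ≈ -34.41°.

≈ lat 37°N, lon 34°W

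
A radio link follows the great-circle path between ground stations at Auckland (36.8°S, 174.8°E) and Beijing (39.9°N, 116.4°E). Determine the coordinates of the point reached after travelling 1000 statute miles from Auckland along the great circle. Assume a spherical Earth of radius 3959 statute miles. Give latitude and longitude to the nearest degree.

Write both endpoints as unit vectors p₁, p₂ with components (cos φ cos λ, cos φ sin λ, sin φ).
The central angle between the endpoints is δ = arccos(p₁·p₂) ≈ 1.633 rad (93.6°). The total great-circle distance is δ·R ≈ 1.633 × 3959 ≈ 6466 mi, so the target fraction is f = 1000/6466 ≈ 0.155.
Interpolate at f ≈ 0.155 with slerp weights a = sin((1−f)δ)/sin δ ≈ 0.984, b = sin(fδ)/sin δ ≈ 0.250.
p = a·p₁ + b·p₂ ≈ (-0.870, 0.243, -0.429); φ = arcsin(p_z) ≈ -25.39°, λ = atan2(p_y, p_x) ≈ 164.37°.

≈ 25°S, 164°E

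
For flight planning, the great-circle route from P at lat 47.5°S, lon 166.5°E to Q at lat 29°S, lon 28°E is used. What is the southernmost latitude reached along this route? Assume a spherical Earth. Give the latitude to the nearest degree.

The great circle lies in the plane with unit normal n̂ = (p₁ × p₂)/|p₁ × p₂|.
Here n̂_z ≈ -0.393; the vertex latitude is φ_max = arccos|n̂_z| ≈ 66.9°.

≈ 67°S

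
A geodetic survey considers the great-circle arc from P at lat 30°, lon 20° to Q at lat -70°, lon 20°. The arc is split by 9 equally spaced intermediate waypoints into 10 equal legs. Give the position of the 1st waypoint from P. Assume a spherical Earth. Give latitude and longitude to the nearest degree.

≈ lat 20°, lon 20°

Convert each endpoint to a unit vector on the sphere (x = cos φ cos λ, y = cos φ sin λ, z = sin φ).
The central angle between the endpoints is δ = arccos(p₁·p₂) ≈ 1.745 rad (100.0°).
Interpolate at f = 1/10 with slerp weights a = sin((1−f)δ)/sin δ ≈ 1.015, b = sin(fδ)/sin δ ≈ 0.176.
p = a·p₁ + b·p₂ ≈ (0.883, 0.321, 0.342); φ = arcsin(p_z) ≈ 20.00°, λ = atan2(p_y, p_x) ≈ 20.00°.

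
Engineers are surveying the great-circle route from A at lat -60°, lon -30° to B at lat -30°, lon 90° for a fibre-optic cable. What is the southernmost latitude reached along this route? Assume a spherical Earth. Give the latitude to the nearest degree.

≈ -67°

The great circle lies in the plane with unit normal n̂ = (p₁ × p₂)/|p₁ × p₂|.
Here n̂_z ≈ +0.384; the vertex latitude is φ_max = arccos|n̂_z| ≈ 67.4°.
Check via Clairaut: cos φ_max = |cos φ₁| · sin C = cos(60.0°)·sin(129.8°) ≈ 0.384, again giving ≈ 67.4°.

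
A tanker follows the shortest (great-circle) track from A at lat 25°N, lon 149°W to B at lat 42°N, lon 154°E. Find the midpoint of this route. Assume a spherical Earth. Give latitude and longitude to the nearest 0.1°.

≈ lat 36.9°N, lon 174.4°W

Convert each endpoint to a unit vector on the sphere (x = cos φ cos λ, y = cos φ sin λ, z = sin φ).
The central angle between the endpoints is δ = arccos(p₁·p₂) ≈ 0.864 rad (49.5°).
Interpolate at f = 1/2 with slerp weights a = sin((1−f)δ)/sin δ ≈ 0.551, b = sin(fδ)/sin δ ≈ 0.551.
p = a·p₁ + b·p₂ ≈ (-0.795, -0.078, 0.601); φ = arcsin(p_z) ≈ 36.95°, λ = atan2(p_y, p_x) ≈ -174.43°.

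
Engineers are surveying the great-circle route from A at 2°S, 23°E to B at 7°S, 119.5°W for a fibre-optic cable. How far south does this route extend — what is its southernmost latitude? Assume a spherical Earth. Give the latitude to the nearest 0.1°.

The great circle lies in the plane with unit normal n̂ = (p₁ × p₂)/|p₁ × p₂|.
Here n̂_z ≈ -0.970; the vertex latitude is φ_max = arccos|n̂_z| ≈ 14.0°.
Check via Clairaut: cos φ_max = |cos φ₁| · sin C = cos(2.0°)·sin(103.9°) ≈ 0.970, again giving ≈ 14.0°.

≈ 14.0°S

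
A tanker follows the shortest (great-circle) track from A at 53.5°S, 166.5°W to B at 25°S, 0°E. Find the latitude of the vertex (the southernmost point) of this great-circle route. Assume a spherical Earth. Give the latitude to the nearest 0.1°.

≈ 82.6°S

The great circle lies in the plane with unit normal n̂ = (p₁ × p₂)/|p₁ × p₂|.
Here n̂_z ≈ +0.128; the vertex latitude is φ_max = arccos|n̂_z| ≈ 82.6°.
Check via Clairaut: cos φ_max = |cos φ₁| · sin C = cos(53.5°)·sin(167.6°) ≈ 0.128, again giving ≈ 82.6°.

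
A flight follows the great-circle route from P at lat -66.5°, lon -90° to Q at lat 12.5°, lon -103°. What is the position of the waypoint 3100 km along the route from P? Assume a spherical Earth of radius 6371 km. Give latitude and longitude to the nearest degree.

Convert each endpoint to a unit vector on the sphere (x = cos φ cos λ, y = cos φ sin λ, z = sin φ).
The central angle between the endpoints is δ = arccos(p₁·p₂) ≈ 1.389 rad (79.6°). The total great-circle distance is δ·R ≈ 1.389 × 6371 ≈ 8849 km, so the target fraction is f = 3100/8849 ≈ 0.350.
Interpolate at f ≈ 0.350 with slerp weights a = sin((1−f)δ)/sin δ ≈ 0.798, b = sin(fδ)/sin δ ≈ 0.475.
p = a·p₁ + b·p₂ ≈ (-0.104, -0.770, -0.629); φ = arcsin(p_z) ≈ -38.97°, λ = atan2(p_y, p_x) ≈ -97.72°.

≈ lat -39°, lon -98°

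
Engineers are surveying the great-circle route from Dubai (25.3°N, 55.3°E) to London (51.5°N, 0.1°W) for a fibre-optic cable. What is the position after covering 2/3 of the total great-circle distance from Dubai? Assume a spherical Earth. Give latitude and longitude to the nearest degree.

≈ (46°N, 23°E)

Write both endpoints as unit vectors p₁, p₂ with components (cos φ cos λ, cos φ sin λ, sin φ).
The central angle between the endpoints is δ = arccos(p₁·p₂) ≈ 0.858 rad (49.2°).
Interpolate at f = 2/3 with slerp weights a = sin((1−f)δ)/sin δ ≈ 0.373, b = sin(fδ)/sin δ ≈ 0.716.
p = a·p₁ + b·p₂ ≈ (0.637, 0.276, 0.719); φ = arcsin(p_z) ≈ 46.00°, λ = atan2(p_y, p_x) ≈ 23.44°.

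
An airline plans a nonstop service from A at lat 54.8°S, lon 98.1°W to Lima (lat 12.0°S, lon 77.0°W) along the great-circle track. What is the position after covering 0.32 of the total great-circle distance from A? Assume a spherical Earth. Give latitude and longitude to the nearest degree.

The haversine formula gives a central angle δ ≈ 0.801 rad (45.9°) between the endpoints.
Interpolate at f = 0.32 with slerp weights a = sin((1−f)δ)/sin δ ≈ 0.722, b = sin(fδ)/sin δ ≈ 0.353.
p = a·p₁ + b·p₂ ≈ (0.019, -0.748, -0.663); φ = arcsin(p_z) ≈ -41.53°, λ = atan2(p_y, p_x) ≈ -88.54°.

≈ lat 42°S, lon 89°W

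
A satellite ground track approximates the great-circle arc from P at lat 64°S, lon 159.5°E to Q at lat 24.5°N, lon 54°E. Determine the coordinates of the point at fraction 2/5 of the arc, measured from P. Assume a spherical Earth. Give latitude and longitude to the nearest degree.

≈ lat 38°S, lon 90°E

The haversine formula gives a central angle δ ≈ 2.071 rad (118.6°) between the endpoints.
Interpolate at f = 2/5 with slerp weights a = sin((1−f)δ)/sin δ ≈ 1.079, b = sin(fδ)/sin δ ≈ 0.839.
p = a·p₁ + b·p₂ ≈ (0.006, 0.784, -0.621); φ = arcsin(p_z) ≈ -38.41°, λ = atan2(p_y, p_x) ≈ 89.55°.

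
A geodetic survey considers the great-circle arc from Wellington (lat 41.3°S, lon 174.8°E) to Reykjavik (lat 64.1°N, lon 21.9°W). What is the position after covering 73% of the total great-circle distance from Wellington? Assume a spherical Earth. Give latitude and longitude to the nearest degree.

≈ lat 67°N, lon 141°W

The haversine formula gives a central angle δ ≈ 2.709 rad (155.2°) between the endpoints.
Interpolate at f = 0.73 with slerp weights a = sin((1−f)δ)/sin δ ≈ 1.595, b = sin(fδ)/sin δ ≈ 2.192.
p = a·p₁ + b·p₂ ≈ (-0.305, -0.249, 0.919); φ = arcsin(p_z) ≈ 66.85°, λ = atan2(p_y, p_x) ≈ -140.79°.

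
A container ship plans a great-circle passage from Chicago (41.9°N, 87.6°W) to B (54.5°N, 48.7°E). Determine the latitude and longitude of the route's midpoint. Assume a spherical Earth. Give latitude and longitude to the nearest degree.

≈ (71°N, 37°W)

The haversine formula gives a central angle δ ≈ 1.337 rad (76.6°) between the endpoints.
Interpolate at f = 1/2 with slerp weights a = sin((1−f)δ)/sin δ ≈ 0.637, b = sin(fδ)/sin δ ≈ 0.637.
p = a·p₁ + b·p₂ ≈ (0.264, -0.196, 0.944); φ = arcsin(p_z) ≈ 70.80°, λ = atan2(p_y, p_x) ≈ -36.57°.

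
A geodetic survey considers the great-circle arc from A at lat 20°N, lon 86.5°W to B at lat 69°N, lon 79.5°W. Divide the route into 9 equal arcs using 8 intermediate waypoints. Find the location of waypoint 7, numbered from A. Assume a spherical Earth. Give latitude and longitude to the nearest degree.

≈ lat 58°N, lon 83°W

Convert each endpoint to a unit vector on the sphere (x = cos φ cos λ, y = cos φ sin λ, z = sin φ).
The central angle between the endpoints is δ = arccos(p₁·p₂) ≈ 0.859 rad (49.2°).
Interpolate at f = 7/9 with slerp weights a = sin((1−f)δ)/sin δ ≈ 0.251, b = sin(fδ)/sin δ ≈ 0.818.
p = a·p₁ + b·p₂ ≈ (0.068, -0.523, 0.849); φ = arcsin(p_z) ≈ 58.15°, λ = atan2(p_y, p_x) ≈ -82.62°.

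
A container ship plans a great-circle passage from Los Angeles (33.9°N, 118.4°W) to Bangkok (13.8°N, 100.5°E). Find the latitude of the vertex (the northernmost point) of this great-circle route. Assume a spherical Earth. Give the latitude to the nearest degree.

≈ 54°N

The great circle lies in the plane with unit normal n̂ = (p₁ × p₂)/|p₁ × p₂|.
Here n̂_z ≈ -0.582; the vertex latitude is φ_max = arccos|n̂_z| ≈ 54.4°.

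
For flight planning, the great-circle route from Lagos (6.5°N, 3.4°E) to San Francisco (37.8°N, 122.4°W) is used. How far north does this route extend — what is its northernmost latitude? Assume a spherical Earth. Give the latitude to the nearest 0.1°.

The great circle lies in the plane with unit normal n̂ = (p₁ × p₂)/|p₁ × p₂|.
Here n̂_z ≈ -0.691; the vertex latitude is φ_max = arccos|n̂_z| ≈ 46.3°.
Check via Clairaut: cos φ_max = |cos φ₁| · sin C = cos(6.5°)·sin(44.1°) ≈ 0.691, again giving ≈ 46.3°.

≈ 46.3°N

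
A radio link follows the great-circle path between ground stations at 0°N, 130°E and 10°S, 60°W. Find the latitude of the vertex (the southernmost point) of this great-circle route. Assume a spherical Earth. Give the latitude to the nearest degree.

≈ 45°S

The great circle lies in the plane with unit normal n̂ = (p₁ × p₂)/|p₁ × p₂|.
Here n̂_z ≈ +0.702; the vertex latitude is φ_max = arccos|n̂_z| ≈ 45.4°.
Check via Clairaut: cos φ_max = |cos φ₁| · sin C = cos(0.0°)·sin(135.4°) ≈ 0.702, again giving ≈ 45.4°.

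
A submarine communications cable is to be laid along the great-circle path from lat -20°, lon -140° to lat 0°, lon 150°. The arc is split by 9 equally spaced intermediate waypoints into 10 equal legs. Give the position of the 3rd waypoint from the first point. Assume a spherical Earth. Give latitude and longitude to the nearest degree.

≈ lat -16°, lon -162°

Write both endpoints as unit vectors p₁, p₂ with components (cos φ cos λ, cos φ sin λ, sin φ).
The central angle between the endpoints is δ = arccos(p₁·p₂) ≈ 1.244 rad (71.3°).
Interpolate at f = 3/10 with slerp weights a = sin((1−f)δ)/sin δ ≈ 0.808, b = sin(fδ)/sin δ ≈ 0.385.
p = a·p₁ + b·p₂ ≈ (-0.915, -0.295, -0.276); φ = arcsin(p_z) ≈ -16.03°, λ = atan2(p_y, p_x) ≈ -162.11°.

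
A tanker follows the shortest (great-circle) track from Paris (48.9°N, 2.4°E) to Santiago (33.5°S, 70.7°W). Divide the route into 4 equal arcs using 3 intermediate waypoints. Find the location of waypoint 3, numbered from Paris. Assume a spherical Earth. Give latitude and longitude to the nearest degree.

The haversine formula gives a central angle δ ≈ 1.830 rad (104.9°) between the endpoints.
Interpolate at f = 3/4 with slerp weights a = sin((1−f)δ)/sin δ ≈ 0.457, b = sin(fδ)/sin δ ≈ 1.014.
p = a·p₁ + b·p₂ ≈ (0.580, -0.786, -0.215); φ = arcsin(p_z) ≈ -12.44°, λ = atan2(p_y, p_x) ≈ -53.58°.

≈ 12°S, 54°W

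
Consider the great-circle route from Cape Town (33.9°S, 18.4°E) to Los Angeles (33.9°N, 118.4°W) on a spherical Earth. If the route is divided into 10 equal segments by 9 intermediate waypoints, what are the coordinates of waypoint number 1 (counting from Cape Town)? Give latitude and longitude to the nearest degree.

≈ 30°S, 2°E

The haversine formula gives a central angle δ ≈ 2.521 rad (144.4°) between the endpoints.
Interpolate at f = 1/10 with slerp weights a = sin((1−f)δ)/sin δ ≈ 1.317, b = sin(fδ)/sin δ ≈ 0.429.
p = a·p₁ + b·p₂ ≈ (0.868, 0.032, -0.495); φ = arcsin(p_z) ≈ -29.70°, λ = atan2(p_y, p_x) ≈ 2.12°.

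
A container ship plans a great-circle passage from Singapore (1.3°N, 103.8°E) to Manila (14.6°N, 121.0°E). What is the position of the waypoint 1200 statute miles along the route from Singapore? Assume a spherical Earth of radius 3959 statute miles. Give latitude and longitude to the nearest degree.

≈ 12°N, 118°E

Convert each endpoint to a unit vector on the sphere (x = cos φ cos λ, y = cos φ sin λ, z = sin φ).
The central angle between the endpoints is δ = arccos(p₁·p₂) ≈ 0.377 rad (21.6°). The total great-circle distance is δ·R ≈ 0.377 × 3959 ≈ 1491 mi, so the target fraction is f = 1200/1491 ≈ 0.805.
Interpolate at f ≈ 0.805 with slerp weights a = sin((1−f)δ)/sin δ ≈ 0.200, b = sin(fδ)/sin δ ≈ 0.812.
p = a·p₁ + b·p₂ ≈ (-0.452, 0.867, 0.209); φ = arcsin(p_z) ≈ 12.07°, λ = atan2(p_y, p_x) ≈ 117.54°.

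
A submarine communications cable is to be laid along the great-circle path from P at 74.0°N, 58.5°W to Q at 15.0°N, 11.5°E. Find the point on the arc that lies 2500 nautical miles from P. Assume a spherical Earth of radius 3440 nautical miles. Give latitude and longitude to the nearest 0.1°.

≈ 42.1°N, 1.3°E

The haversine formula gives a central angle δ ≈ 1.224 rad (70.1°) between the endpoints. The total great-circle distance is δ·R ≈ 1.224 × 3440 ≈ 4211 nmi, so the target fraction is f = 2500/4211 ≈ 0.594.
Interpolate at f ≈ 0.594 with slerp weights a = sin((1−f)δ)/sin δ ≈ 0.507, b = sin(fδ)/sin δ ≈ 0.706.
p = a·p₁ + b·p₂ ≈ (0.742, 0.017, 0.670); φ = arcsin(p_z) ≈ 42.10°, λ = atan2(p_y, p_x) ≈ 1.30°.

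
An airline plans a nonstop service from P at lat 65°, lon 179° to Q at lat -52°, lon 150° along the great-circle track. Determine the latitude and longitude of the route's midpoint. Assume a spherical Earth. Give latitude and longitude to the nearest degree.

From cos δ = sin φ₁ sin φ₂ + cos φ₁ cos φ₂ cos Δλ, the central angle is δ ≈ 2.079 rad (119.1°).
Interpolate at f = 1/2 with slerp weights a = sin((1−f)δ)/sin δ ≈ 0.987, b = sin(fδ)/sin δ ≈ 0.987.
p = a·p₁ + b·p₂ ≈ (-0.943, 0.311, 0.117); φ = arcsin(p_z) ≈ 6.70°, λ = atan2(p_y, p_x) ≈ 161.75°.

≈ lat 7°, lon 162°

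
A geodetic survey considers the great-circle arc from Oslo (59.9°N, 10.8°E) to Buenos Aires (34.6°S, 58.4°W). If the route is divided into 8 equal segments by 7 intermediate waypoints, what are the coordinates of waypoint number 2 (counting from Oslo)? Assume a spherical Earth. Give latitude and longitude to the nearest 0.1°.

≈ 39.4°N, 18.6°W

The haversine formula gives a central angle δ ≈ 1.923 rad (110.2°) between the endpoints.
Interpolate at f = 2/8 with slerp weights a = sin((1−f)δ)/sin δ ≈ 1.056, b = sin(fδ)/sin δ ≈ 0.493.
p = a·p₁ + b·p₂ ≈ (0.733, -0.246, 0.634); φ = arcsin(p_z) ≈ 39.37°, λ = atan2(p_y, p_x) ≈ -18.56°.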